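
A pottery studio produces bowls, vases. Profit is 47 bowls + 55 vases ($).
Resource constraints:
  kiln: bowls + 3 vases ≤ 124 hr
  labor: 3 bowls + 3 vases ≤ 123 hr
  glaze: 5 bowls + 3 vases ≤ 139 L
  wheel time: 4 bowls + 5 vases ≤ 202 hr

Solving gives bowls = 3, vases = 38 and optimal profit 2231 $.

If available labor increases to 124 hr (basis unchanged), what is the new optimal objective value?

Binding: labor and wheel time. Non-binding: kiln (7 unused), glaze (10 unused).
Since kiln, glaze are not tight, their duals are 0.
Dual feasibility on the basic columns requires 3·y_labor + 4·y_wheel time = 47, 3·y_labor + 5·y_wheel time = 55.
Solving: y_labor = 5, y_wheel time = 8.
Δz = y_labor·Δb = 5 × (1) = 5, so new z* = 2231 + 5 = 2236.

2236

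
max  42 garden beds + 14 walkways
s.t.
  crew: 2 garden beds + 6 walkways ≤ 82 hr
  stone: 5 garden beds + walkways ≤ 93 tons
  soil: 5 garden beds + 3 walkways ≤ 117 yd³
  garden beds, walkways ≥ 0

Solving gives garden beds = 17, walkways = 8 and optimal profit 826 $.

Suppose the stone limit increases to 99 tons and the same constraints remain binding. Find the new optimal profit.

Binding: crew and stone. Non-binding: soil (8 unused).
By complementary slackness, y = 0 for the non-binding constraint.
From A_Bᵀ y = c: 2·y_crew + 5·y_stone = 42; 6·y_crew + 1·y_stone = 14.
This yields shadow prices y_crew = 1, y_stone = 8.
Δz = y_stone·Δb = 8 × (6) = 48, so new z* = 826 + 48 = 874.

874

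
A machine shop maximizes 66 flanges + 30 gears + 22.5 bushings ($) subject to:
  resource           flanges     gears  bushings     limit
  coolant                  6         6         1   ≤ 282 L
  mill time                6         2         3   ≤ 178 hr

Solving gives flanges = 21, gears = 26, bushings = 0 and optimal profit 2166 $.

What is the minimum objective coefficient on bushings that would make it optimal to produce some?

29

Check each constraint at x*: coolant 282/282 (tight); mill time 178/178 (tight).
From A_Bᵀ y = c: 6·y_coolant + 6·y_mill time = 66; 6·y_coolant + 2·y_mill time = 30.
→ y_coolant = 2 and y_mill time = 9.
bushings enters the basis when its profit ≥ yᵀa₃ = 2·1 + 9·3 = 29.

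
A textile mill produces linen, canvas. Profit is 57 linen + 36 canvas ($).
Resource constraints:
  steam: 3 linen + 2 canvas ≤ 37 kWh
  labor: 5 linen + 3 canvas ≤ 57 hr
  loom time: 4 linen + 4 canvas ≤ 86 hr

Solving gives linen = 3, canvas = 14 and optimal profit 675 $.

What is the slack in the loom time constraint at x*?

loom time used = 4·3 + 4·14 = 68; slack = 86 − 68 = 18.

18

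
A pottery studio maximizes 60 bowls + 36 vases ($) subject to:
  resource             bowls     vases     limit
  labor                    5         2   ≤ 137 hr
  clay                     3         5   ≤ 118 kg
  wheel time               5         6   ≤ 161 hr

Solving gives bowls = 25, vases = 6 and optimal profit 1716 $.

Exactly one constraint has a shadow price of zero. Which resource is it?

clay

labor: 137/137 (binding)
clay: 105/118 (slack 13)
wheel time: 161/161 (binding)
By complementary slackness, a constraint with positive slack has shadow price 0 → clay.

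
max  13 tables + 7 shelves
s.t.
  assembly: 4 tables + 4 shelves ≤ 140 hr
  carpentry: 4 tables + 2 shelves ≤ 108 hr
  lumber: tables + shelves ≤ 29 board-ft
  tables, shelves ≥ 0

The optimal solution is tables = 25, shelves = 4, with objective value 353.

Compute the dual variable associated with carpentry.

Binding: carpentry and lumber. Non-binding: assembly (24 unused).
Slack constraints have shadow price 0 (complementary slackness).
The binding rows give the dual system: 4·y_carpentry + 1·y_lumber = 13 and 2·y_carpentry + 1·y_lumber = 7.
This yields shadow prices y_carpentry = 3, y_lumber = 1.
Shadow price of carpentry = 3.

3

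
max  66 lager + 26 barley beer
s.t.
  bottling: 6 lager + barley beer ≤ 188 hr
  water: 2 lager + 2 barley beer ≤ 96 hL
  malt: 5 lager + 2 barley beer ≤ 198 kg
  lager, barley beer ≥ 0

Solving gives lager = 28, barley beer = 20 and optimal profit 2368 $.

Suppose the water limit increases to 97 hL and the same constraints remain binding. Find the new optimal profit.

Check each constraint at x*: bottling 188/188 (tight); water 96/96 (tight); malt 180/198 (slack 18).
By complementary slackness, y = 0 for the non-binding constraint.
The binding rows give the dual system: 6·y_bottling + 2·y_water = 66 and 1·y_bottling + 2·y_water = 26.
→ y_bottling = 8 and y_water = 9.
Δz = y_water·Δb = 9 × (1) = 9, so new z* = 2368 + 9 = 2377.

2377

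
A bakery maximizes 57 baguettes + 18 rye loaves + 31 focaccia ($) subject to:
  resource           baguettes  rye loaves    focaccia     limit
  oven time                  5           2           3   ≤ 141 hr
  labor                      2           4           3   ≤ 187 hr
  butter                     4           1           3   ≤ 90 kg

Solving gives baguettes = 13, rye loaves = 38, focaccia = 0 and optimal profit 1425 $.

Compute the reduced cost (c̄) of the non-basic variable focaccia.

-8

Binding: oven time and butter. Non-binding: labor (9 unused).
Since labor is not tight, its dual is 0.
Dual feasibility on the basic columns requires 5·y_oven time + 4·y_butter = 57, 2·y_oven time + 1·y_butter = 18.
→ y_oven time = 5 and y_butter = 8.
Reduced cost of focaccia: c₃ − yᵀa₃ = 31 − (5·3 + 8·3) = 31 − 39 = -8.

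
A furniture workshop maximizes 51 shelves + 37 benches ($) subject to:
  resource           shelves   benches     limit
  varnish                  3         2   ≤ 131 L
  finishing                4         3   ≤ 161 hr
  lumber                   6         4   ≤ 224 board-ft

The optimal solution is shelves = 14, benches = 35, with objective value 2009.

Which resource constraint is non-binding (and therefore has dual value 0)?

varnish

varnish: 112/131 (slack 19)
finishing: 161/161 (binding)
lumber: 224/224 (binding)
By complementary slackness, a constraint with positive slack has shadow price 0 → varnish.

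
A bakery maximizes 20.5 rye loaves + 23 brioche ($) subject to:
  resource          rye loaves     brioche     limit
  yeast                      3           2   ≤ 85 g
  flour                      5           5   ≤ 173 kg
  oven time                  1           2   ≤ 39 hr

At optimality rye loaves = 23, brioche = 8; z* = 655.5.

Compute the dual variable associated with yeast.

4.5

At the optimum: yeast uses 85 of 85 (binding); flour uses 155 of 173 (slack = 18); oven time uses 39 of 39 (binding).
Since flour is not tight, its dual is 0.
The binding rows give the dual system: 3·y_yeast + 1·y_oven time = 20.5 and 2·y_yeast + 2·y_oven time = 23.
This yields shadow prices y_yeast = 4.5, y_oven time = 7.
Shadow price of yeast = 4.5.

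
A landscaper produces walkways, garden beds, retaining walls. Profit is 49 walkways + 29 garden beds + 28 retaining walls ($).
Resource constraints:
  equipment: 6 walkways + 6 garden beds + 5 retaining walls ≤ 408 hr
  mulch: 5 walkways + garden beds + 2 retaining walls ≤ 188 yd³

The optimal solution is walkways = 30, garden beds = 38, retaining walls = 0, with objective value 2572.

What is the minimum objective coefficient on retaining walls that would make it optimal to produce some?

Both equipment and mulch are binding at x*.
The binding rows give the dual system: 6·y_equipment + 5·y_mulch = 49 and 6·y_equipment + 1·y_mulch = 29.
→ y_equipment = 4 and y_mulch = 5.
retaining walls enters the basis when its profit ≥ yᵀa₃ = 4·5 + 5·2 = 30.

30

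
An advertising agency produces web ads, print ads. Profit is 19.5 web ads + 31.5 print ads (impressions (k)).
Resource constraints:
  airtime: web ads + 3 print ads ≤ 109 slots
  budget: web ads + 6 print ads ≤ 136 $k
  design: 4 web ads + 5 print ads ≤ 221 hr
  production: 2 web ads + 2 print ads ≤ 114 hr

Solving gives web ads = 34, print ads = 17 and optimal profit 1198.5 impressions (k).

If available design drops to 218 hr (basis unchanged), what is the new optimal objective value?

Binding: budget and design. Non-binding: airtime (24 unused), production (12 unused).
Slack constraints have shadow price 0 (complementary slackness).
From A_Bᵀ y = c: 1·y_budget + 4·y_design = 19.5; 6·y_budget + 5·y_design = 31.5.
→ y_budget = 1.5 and y_design = 4.5.
Δz = y_design·Δb = 4.5 × (-3) = -13.5, so new z* = 1198.5 − 13.5 = 1185.

1185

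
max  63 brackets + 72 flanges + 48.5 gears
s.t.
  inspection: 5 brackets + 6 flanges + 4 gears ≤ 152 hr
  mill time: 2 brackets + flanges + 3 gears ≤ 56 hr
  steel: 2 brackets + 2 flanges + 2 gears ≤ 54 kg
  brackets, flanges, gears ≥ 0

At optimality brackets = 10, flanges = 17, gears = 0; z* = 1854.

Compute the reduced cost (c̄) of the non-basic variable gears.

At the optimum: inspection uses 152 of 152 (binding); mill time uses 37 of 56 (slack = 19); steel uses 54 of 54 (binding).
Slack constraints have shadow price 0 (complementary slackness).
From A_Bᵀ y = c: 5·y_inspection + 2·y_steel = 63; 6·y_inspection + 2·y_steel = 72.
Solving: y_inspection = 9, y_steel = 9.
Reduced cost of gears: c₃ − yᵀa₃ = 48.5 − (9·4 + 9·2) = 48.5 − 54 = -5.5.

-5.5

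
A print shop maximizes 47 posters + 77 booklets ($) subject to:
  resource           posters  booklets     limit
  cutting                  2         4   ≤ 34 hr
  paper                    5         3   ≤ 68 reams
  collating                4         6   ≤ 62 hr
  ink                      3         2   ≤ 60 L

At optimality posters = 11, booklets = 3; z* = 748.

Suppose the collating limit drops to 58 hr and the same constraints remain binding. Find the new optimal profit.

714

Check each constraint at x*: cutting 34/34 (tight); paper 64/68 (slack 4); collating 62/62 (tight); ink 39/60 (slack 21).
By complementary slackness, y = 0 for the non-binding constraints.
Dual feasibility on the basic columns requires 2·y_cutting + 4·y_collating = 47, 4·y_cutting + 6·y_collating = 77.
→ y_cutting = 6.5 and y_collating = 8.5.
Δz = y_collating·Δb = 8.5 × (-4) = -34, so new z* = 748 − 34 = 714.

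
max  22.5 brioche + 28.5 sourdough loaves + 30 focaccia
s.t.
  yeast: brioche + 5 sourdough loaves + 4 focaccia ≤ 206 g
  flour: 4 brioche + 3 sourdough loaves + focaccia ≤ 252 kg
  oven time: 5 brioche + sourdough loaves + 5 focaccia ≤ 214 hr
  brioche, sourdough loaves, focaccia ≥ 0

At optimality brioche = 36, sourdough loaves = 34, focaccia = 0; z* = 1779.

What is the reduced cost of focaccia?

-7.5

Check each constraint at x*: yeast 206/206 (tight); flour 246/252 (slack 6); oven time 214/214 (tight).
Since flour is not tight, its dual is 0.
Dual feasibility on the basic columns requires 1·y_yeast + 5·y_oven time = 22.5, 5·y_yeast + 1·y_oven time = 28.5.
This yields shadow prices y_yeast = 5, y_oven time = 3.5.
Reduced cost of focaccia: c₃ − yᵀa₃ = 30 − (5·4 + 3.5·5) = 30 − 37.5 = -7.5.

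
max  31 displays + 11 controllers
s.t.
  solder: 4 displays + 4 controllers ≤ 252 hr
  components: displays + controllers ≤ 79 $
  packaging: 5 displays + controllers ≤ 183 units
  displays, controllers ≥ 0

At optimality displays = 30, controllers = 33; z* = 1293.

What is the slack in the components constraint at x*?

components used = 1·30 + 1·33 = 63; slack = 79 − 63 = 16.

16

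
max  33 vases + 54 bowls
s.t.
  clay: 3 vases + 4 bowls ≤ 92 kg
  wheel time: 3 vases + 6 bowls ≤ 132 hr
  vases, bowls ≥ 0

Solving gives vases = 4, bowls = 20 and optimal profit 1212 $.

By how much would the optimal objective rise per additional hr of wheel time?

5

At the optimum: clay uses 92 of 92 (binding); wheel time uses 132 of 132 (binding).
From A_Bᵀ y = c: 3·y_clay + 3·y_wheel time = 33; 4·y_clay + 6·y_wheel time = 54.
This yields shadow prices y_clay = 6, y_wheel time = 5.
Shadow price of wheel time = 5.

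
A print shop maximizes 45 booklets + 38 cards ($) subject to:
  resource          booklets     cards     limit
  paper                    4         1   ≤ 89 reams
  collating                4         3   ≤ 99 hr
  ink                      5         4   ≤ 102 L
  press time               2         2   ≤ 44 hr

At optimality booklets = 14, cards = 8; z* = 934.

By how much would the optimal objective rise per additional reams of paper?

0

At the optimum: paper uses 64 of 89 (slack = 25); collating uses 80 of 99 (slack = 19); ink uses 102 of 102 (binding); press time uses 44 of 44 (binding).
Slack constraints have shadow price 0 (complementary slackness).
The binding rows give the dual system: 5·y_ink + 2·y_press time = 45 and 4·y_ink + 2·y_press time = 38.
→ y_ink = 7 and y_press time = 5.
Shadow price of paper = 0.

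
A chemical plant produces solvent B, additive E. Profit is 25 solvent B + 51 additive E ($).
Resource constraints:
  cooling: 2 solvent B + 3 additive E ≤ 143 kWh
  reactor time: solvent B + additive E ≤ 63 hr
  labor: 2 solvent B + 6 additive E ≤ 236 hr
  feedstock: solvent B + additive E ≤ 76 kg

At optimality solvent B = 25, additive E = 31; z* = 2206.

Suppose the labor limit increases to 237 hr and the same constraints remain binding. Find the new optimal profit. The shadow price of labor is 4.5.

Δb = 1, so new z* = 2206 + (4.5)·(1) = 2206 + 4.5 = 2210.5.

2210.5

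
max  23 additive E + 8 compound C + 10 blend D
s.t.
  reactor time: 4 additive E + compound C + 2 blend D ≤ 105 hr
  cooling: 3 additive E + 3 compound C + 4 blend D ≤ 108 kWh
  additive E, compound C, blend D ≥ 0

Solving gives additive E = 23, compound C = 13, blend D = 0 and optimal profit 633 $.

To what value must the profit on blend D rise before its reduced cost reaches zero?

Check each constraint at x*: reactor time 105/105 (tight); cooling 108/108 (tight).
Dual feasibility on the basic columns requires 4·y_reactor time + 3·y_cooling = 23, 1·y_reactor time + 3·y_cooling = 8.
This yields shadow prices y_reactor time = 5, y_cooling = 1.
blend D enters the basis when its profit ≥ yᵀa₃ = 5·2 + 1·4 = 14.

14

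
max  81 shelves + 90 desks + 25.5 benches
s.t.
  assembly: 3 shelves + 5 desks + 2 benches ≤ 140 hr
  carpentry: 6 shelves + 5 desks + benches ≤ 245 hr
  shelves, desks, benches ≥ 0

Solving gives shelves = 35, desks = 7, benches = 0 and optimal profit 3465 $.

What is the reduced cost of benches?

-1.5

Check each constraint at x*: assembly 140/140 (tight); carpentry 245/245 (tight).
Dual feasibility on the basic columns requires 3·y_assembly + 6·y_carpentry = 81, 5·y_assembly + 5·y_carpentry = 90.
→ y_assembly = 9 and y_carpentry = 9.
Reduced cost of benches: c₃ − yᵀa₃ = 25.5 − (9·2 + 9·1) = 25.5 − 27 = -1.5.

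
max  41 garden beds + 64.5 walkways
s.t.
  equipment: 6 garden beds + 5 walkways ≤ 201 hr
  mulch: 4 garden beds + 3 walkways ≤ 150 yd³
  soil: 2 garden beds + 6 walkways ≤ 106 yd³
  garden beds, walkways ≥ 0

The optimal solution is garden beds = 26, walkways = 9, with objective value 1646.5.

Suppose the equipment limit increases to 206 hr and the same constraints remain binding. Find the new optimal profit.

At the optimum: equipment uses 201 of 201 (binding); mulch uses 131 of 150 (slack = 19); soil uses 106 of 106 (binding).
Since mulch is not tight, its dual is 0.
Dual feasibility on the basic columns requires 6·y_equipment + 2·y_soil = 41, 5·y_equipment + 6·y_soil = 64.5.
Solving: y_equipment = 4.5, y_soil = 7.
Δz = y_equipment·Δb = 4.5 × (5) = 22.5, so new z* = 1646.5 + 22.5 = 1669.

1669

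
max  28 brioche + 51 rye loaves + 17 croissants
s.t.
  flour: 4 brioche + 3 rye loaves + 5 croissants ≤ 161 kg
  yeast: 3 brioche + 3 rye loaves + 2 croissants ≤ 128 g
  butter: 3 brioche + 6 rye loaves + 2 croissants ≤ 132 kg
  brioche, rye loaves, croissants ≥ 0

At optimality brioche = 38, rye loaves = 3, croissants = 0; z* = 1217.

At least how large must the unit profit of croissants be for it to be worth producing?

Check each constraint at x*: flour 161/161 (tight); yeast 123/128 (slack 5); butter 132/132 (tight).
By complementary slackness, y = 0 for the non-binding constraint.
The binding rows give the dual system: 4·y_flour + 3·y_butter = 28 and 3·y_flour + 6·y_butter = 51.
This yields shadow prices y_flour = 1, y_butter = 8.
croissants enters the basis when its profit ≥ yᵀa₃ = 1·5 + 8·2 = 21.

21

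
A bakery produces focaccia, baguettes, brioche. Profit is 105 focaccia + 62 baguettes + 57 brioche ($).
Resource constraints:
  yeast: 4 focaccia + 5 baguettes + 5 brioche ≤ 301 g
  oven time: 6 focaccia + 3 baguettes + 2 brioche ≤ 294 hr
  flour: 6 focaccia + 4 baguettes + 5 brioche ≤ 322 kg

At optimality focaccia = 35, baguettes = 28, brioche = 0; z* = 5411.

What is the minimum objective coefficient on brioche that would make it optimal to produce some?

Check each constraint at x*: yeast 280/301 (slack 21); oven time 294/294 (tight); flour 322/322 (tight).
By complementary slackness, y = 0 for the non-binding constraint.
Dual feasibility on the basic columns requires 6·y_oven time + 6·y_flour = 105, 3·y_oven time + 4·y_flour = 62.
Solving: y_oven time = 8, y_flour = 9.5.
brioche enters the basis when its profit ≥ yᵀa₃ = 8·2 + 9.5·5 = 63.5.

63.5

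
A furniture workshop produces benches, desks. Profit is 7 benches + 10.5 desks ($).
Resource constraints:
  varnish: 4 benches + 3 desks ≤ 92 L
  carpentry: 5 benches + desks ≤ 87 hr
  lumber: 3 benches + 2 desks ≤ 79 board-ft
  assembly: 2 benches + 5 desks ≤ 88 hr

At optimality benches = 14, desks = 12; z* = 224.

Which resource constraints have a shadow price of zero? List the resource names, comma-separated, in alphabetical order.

carpentry, lumber

varnish: 92/92 (binding)
carpentry: 82/87 (slack 5)
lumber: 66/79 (slack 13)
assembly: 88/88 (binding)
By complementary slackness, a constraint with positive slack has shadow price 0 → carpentry, lumber.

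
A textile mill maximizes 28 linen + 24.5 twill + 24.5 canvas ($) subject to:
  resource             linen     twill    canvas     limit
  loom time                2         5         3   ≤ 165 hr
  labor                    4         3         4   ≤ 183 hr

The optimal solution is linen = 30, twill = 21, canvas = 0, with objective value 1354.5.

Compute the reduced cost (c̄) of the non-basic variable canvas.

-4.5

Check each constraint at x*: loom time 165/165 (tight); labor 183/183 (tight).
The binding rows give the dual system: 2·y_loom time + 4·y_labor = 28 and 5·y_loom time + 3·y_labor = 24.5.
Solving: y_loom time = 1, y_labor = 6.5.
Reduced cost of canvas: c₃ − yᵀa₃ = 24.5 − (1·3 + 6.5·4) = 24.5 − 29 = -4.5.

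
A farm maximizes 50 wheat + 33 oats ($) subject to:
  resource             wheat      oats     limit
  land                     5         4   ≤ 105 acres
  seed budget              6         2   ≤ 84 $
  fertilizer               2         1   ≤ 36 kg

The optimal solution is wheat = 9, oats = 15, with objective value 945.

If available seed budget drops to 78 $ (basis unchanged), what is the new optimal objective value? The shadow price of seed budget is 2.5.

Δb = -6, so new z* = 945 + (2.5)·(-6) = 945 − 15 = 930.

930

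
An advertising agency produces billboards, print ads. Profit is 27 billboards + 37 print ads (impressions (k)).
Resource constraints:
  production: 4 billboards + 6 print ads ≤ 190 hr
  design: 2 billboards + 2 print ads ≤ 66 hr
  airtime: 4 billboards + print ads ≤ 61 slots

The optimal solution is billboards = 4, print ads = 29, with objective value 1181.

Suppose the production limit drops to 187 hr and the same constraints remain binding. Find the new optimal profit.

At the optimum: production uses 190 of 190 (binding); design uses 66 of 66 (binding); airtime uses 45 of 61 (slack = 16).
Slack constraints have shadow price 0 (complementary slackness).
Dual feasibility on the basic columns requires 4·y_production + 2·y_design = 27, 6·y_production + 2·y_design = 37.
Solving: y_production = 5, y_design = 3.5.
Δz = y_production·Δb = 5 × (-3) = -15, so new z* = 1181 − 15 = 1166.

1166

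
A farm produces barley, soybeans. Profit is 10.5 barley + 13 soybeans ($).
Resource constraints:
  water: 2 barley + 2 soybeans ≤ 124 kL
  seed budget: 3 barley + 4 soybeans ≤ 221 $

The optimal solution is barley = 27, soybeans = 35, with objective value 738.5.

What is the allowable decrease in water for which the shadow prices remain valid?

13.5

Binding constraints: water, seed budget. The basis is B = [[2,2],[3,4]] with det 2.
Per unit decrease in water, x* moves by d = (-2, 1.5).
The basis stays optimal until barley reaches 0; allowable decrease = 13.5 kL.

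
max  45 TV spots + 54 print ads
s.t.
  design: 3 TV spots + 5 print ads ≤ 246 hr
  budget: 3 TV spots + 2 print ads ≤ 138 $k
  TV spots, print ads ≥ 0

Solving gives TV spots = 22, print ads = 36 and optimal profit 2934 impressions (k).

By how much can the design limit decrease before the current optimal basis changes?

108

Binding constraints: design, budget. The basis is B = [[3,5],[3,2]] with det -9.
Per unit decrease in design, x* moves by d = (0.2222, -0.3333).
The basis stays optimal until print ads reaches 0; allowable decrease = 108 hr.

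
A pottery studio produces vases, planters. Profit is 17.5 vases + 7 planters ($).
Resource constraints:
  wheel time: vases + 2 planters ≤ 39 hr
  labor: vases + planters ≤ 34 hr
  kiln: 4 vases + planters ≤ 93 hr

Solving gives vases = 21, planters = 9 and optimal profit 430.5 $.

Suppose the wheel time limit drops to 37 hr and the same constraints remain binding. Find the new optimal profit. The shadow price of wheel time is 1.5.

427.5

Δb = -2, so new z* = 430.5 + (1.5)·(-2) = 430.5 − 3 = 427.5.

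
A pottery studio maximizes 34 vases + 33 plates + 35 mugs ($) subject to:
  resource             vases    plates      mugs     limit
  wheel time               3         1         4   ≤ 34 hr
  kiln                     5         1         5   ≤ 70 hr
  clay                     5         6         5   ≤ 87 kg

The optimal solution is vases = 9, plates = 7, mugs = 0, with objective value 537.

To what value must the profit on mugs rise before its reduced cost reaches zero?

37

At the optimum: wheel time uses 34 of 34 (binding); kiln uses 52 of 70 (slack = 18); clay uses 87 of 87 (binding).
Slack constraints have shadow price 0 (complementary slackness).
From A_Bᵀ y = c: 3·y_wheel time + 5·y_clay = 34; 1·y_wheel time + 6·y_clay = 33.
Solving: y_wheel time = 3, y_clay = 5.
mugs enters the basis when its profit ≥ yᵀa₃ = 3·4 + 5·5 = 37.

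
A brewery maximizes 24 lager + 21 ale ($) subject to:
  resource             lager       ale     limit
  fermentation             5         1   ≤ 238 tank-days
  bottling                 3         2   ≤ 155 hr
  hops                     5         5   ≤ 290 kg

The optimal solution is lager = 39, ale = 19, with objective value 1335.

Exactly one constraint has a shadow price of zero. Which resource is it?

fermentation

fermentation: 214/238 (slack 24)
bottling: 155/155 (binding)
hops: 290/290 (binding)
By complementary slackness, a constraint with positive slack has shadow price 0 → fermentation.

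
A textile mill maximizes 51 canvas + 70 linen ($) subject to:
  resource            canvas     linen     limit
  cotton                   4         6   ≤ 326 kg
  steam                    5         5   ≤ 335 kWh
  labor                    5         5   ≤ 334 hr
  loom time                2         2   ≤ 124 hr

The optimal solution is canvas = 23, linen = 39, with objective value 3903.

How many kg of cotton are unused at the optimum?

cotton used = 4·23 + 6·39 = 326; slack = 326 − 326 = 0.

0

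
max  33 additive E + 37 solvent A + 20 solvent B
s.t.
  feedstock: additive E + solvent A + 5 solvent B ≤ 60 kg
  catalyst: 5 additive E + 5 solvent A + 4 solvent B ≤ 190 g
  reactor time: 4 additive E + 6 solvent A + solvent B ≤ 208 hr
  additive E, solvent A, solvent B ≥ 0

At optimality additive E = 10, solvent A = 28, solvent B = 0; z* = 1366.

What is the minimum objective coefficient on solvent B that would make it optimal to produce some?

At the optimum: feedstock uses 38 of 60 (slack = 22); catalyst uses 190 of 190 (binding); reactor time uses 208 of 208 (binding).
Since feedstock is not tight, its dual is 0.
From A_Bᵀ y = c: 5·y_catalyst + 4·y_reactor time = 33; 5·y_catalyst + 6·y_reactor time = 37.
This yields shadow prices y_catalyst = 5, y_reactor time = 2.
solvent B enters the basis when its profit ≥ yᵀa₃ = 5·4 + 2·1 = 22.

22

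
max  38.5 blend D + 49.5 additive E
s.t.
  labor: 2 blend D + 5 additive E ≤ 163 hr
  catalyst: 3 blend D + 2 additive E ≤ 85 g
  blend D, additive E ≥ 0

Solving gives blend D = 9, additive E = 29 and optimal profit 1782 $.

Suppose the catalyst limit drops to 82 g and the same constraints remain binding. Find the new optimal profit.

Check each constraint at x*: labor 163/163 (tight); catalyst 85/85 (tight).
The binding rows give the dual system: 2·y_labor + 3·y_catalyst = 38.5 and 5·y_labor + 2·y_catalyst = 49.5.
→ y_labor = 6.5 and y_catalyst = 8.5.
Δz = y_catalyst·Δb = 8.5 × (-3) = -25.5, so new z* = 1782 − 25.5 = 1756.5.

1756.5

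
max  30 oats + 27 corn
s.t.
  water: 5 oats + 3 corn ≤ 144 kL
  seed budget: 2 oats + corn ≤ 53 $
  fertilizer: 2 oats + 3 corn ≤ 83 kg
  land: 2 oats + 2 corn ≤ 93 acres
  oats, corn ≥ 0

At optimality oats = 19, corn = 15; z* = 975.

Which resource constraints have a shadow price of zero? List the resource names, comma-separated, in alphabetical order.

water: 140/144 (slack 4)
seed budget: 53/53 (binding)
fertilizer: 83/83 (binding)
land: 68/93 (slack 25)
By complementary slackness, a constraint with positive slack has shadow price 0 → land, water.

land, water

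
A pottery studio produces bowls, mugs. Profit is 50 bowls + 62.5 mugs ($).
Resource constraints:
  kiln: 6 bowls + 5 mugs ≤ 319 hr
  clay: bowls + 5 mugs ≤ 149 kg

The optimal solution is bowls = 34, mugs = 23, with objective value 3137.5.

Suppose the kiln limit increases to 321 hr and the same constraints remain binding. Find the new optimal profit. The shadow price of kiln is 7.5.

3152.5

Δb = 2, so new z* = 3137.5 + (7.5)·(2) = 3137.5 + 15 = 3152.5.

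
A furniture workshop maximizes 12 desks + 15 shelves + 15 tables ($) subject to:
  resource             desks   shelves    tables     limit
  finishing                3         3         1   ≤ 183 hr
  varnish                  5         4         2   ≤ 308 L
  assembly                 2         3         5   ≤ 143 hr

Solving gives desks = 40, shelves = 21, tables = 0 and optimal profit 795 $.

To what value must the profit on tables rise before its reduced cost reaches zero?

At the optimum: finishing uses 183 of 183 (binding); varnish uses 284 of 308 (slack = 24); assembly uses 143 of 143 (binding).
Since varnish is not tight, its dual is 0.
From A_Bᵀ y = c: 3·y_finishing + 2·y_assembly = 12; 3·y_finishing + 3·y_assembly = 15.
This yields shadow prices y_finishing = 2, y_assembly = 3.
tables enters the basis when its profit ≥ yᵀa₃ = 2·1 + 3·5 = 17.

17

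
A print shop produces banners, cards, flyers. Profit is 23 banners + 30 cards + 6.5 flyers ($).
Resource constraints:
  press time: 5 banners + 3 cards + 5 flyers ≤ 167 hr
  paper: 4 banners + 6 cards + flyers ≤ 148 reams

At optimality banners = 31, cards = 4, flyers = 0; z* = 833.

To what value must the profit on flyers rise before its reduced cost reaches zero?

At the optimum: press time uses 167 of 167 (binding); paper uses 148 of 148 (binding).
From A_Bᵀ y = c: 5·y_press time + 4·y_paper = 23; 3·y_press time + 6·y_paper = 30.
Solving: y_press time = 1, y_paper = 4.5.
flyers enters the basis when its profit ≥ yᵀa₃ = 1·5 + 4.5·1 = 9.5.

9.5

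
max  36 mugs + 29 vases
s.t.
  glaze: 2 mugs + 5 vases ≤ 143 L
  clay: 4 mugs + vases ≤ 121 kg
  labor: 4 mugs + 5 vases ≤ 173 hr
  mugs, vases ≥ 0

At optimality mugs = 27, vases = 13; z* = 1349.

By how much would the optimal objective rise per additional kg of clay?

Check each constraint at x*: glaze 119/143 (slack 24); clay 121/121 (tight); labor 173/173 (tight).
By complementary slackness, y = 0 for the non-binding constraint.
The binding rows give the dual system: 4·y_clay + 4·y_labor = 36 and 1·y_clay + 5·y_labor = 29.
Solving: y_clay = 4, y_labor = 5.
Shadow price of clay = 4.

4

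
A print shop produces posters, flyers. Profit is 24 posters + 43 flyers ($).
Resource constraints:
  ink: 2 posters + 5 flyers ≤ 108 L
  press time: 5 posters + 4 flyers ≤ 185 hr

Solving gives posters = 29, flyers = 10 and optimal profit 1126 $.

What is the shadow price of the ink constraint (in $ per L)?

At the optimum: ink uses 108 of 108 (binding); press time uses 185 of 185 (binding).
The binding rows give the dual system: 2·y_ink + 5·y_press time = 24 and 5·y_ink + 4·y_press time = 43.
This yields shadow prices y_ink = 7, y_press time = 2.
Shadow price of ink = 7.

7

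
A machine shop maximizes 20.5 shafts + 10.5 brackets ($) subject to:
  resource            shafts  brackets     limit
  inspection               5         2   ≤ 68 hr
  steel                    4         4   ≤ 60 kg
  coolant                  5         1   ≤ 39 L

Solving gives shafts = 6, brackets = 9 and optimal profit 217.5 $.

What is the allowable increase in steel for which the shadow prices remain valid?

Binding constraints: steel, coolant. The basis is B = [[4,4],[5,1]] with det -16.
Per unit increase in steel, x* moves by d = (-0.0625, 0.3125).
The basis stays optimal until inspection becomes binding; allowable increase = 64 kg.

64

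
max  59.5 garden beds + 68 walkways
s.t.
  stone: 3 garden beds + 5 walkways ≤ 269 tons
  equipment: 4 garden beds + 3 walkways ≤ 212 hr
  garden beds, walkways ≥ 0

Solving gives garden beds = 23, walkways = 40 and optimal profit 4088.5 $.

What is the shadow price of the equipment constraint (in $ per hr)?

8.5

At the optimum: stone uses 269 of 269 (binding); equipment uses 212 of 212 (binding).
The binding rows give the dual system: 3·y_stone + 4·y_equipment = 59.5 and 5·y_stone + 3·y_equipment = 68.
This yields shadow prices y_stone = 8.5, y_equipment = 8.5.
Shadow price of equipment = 8.5.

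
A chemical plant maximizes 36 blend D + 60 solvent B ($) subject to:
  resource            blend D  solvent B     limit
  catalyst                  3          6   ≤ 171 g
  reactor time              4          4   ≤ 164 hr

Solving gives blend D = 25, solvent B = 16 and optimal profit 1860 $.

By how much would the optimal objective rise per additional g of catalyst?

8

Check each constraint at x*: catalyst 171/171 (tight); reactor time 164/164 (tight).
Dual feasibility on the basic columns requires 3·y_catalyst + 4·y_reactor time = 36, 6·y_catalyst + 4·y_reactor time = 60.
→ y_catalyst = 8 and y_reactor time = 3.
Shadow price of catalyst = 8.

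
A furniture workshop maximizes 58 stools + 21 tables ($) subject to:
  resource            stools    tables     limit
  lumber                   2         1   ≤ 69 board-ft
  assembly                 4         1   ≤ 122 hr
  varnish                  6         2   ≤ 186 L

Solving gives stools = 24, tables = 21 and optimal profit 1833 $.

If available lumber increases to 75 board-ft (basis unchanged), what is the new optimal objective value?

1863

At the optimum: lumber uses 69 of 69 (binding); assembly uses 117 of 122 (slack = 5); varnish uses 186 of 186 (binding).
Since assembly is not tight, its dual is 0.
Dual feasibility on the basic columns requires 2·y_lumber + 6·y_varnish = 58, 1·y_lumber + 2·y_varnish = 21.
→ y_lumber = 5 and y_varnish = 8.
Δz = y_lumber·Δb = 5 × (6) = 30, so new z* = 1833 + 30 = 1863.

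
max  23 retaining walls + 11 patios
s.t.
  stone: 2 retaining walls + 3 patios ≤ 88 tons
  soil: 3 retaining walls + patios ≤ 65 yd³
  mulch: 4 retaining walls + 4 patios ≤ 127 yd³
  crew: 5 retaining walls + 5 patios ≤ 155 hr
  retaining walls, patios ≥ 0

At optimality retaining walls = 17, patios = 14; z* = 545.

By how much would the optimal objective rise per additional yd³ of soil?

At the optimum: stone uses 76 of 88 (slack = 12); soil uses 65 of 65 (binding); mulch uses 124 of 127 (slack = 3); crew uses 155 of 155 (binding).
Slack constraints have shadow price 0 (complementary slackness).
From A_Bᵀ y = c: 3·y_soil + 5·y_crew = 23; 1·y_soil + 5·y_crew = 11.
This yields shadow prices y_soil = 6, y_crew = 1.
Shadow price of soil = 6.

6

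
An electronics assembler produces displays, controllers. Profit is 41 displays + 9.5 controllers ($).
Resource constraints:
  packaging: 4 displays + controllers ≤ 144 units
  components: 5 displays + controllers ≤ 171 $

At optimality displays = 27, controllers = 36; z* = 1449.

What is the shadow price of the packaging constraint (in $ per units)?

Both packaging and components are binding at x*.
Dual feasibility on the basic columns requires 4·y_packaging + 5·y_components = 41, 1·y_packaging + 1·y_components = 9.5.
This yields shadow prices y_packaging = 6.5, y_components = 3.
Shadow price of packaging = 6.5.

6.5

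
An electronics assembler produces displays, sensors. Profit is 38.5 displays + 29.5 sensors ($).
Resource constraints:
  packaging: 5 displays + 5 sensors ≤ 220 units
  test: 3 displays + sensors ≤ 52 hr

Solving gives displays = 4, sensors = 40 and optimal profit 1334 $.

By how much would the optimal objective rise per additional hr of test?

4.5

Both packaging and test are binding at x*.
Dual feasibility on the basic columns requires 5·y_packaging + 3·y_test = 38.5, 5·y_packaging + 1·y_test = 29.5.
Solving: y_packaging = 5, y_test = 4.5.
Shadow price of test = 4.5.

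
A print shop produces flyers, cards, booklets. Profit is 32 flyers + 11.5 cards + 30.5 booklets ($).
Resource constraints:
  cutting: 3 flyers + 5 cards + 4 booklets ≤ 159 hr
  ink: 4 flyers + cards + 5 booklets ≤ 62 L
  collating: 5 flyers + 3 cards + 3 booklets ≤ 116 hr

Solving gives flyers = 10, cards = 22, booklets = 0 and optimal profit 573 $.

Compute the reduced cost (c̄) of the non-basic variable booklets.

At the optimum: cutting uses 140 of 159 (slack = 19); ink uses 62 of 62 (binding); collating uses 116 of 116 (binding).
Since cutting is not tight, its dual is 0.
Dual feasibility on the basic columns requires 4·y_ink + 5·y_collating = 32, 1·y_ink + 3·y_collating = 11.5.
This yields shadow prices y_ink = 5.5, y_collating = 2.
Reduced cost of booklets: c₃ − yᵀa₃ = 30.5 − (5.5·5 + 2·3) = 30.5 − 33.5 = -3.

-3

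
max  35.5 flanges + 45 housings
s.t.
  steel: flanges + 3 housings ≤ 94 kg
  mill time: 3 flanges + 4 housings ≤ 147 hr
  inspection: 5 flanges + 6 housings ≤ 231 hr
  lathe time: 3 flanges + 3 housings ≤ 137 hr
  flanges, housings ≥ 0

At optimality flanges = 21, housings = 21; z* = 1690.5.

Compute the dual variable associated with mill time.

At the optimum: steel uses 84 of 94 (slack = 10); mill time uses 147 of 147 (binding); inspection uses 231 of 231 (binding); lathe time uses 126 of 137 (slack = 11).
By complementary slackness, y = 0 for the non-binding constraints.
Dual feasibility on the basic columns requires 3·y_mill time + 5·y_inspection = 35.5, 4·y_mill time + 6·y_inspection = 45.
→ y_mill time = 6 and y_inspection = 3.5.
Shadow price of mill time = 6.

6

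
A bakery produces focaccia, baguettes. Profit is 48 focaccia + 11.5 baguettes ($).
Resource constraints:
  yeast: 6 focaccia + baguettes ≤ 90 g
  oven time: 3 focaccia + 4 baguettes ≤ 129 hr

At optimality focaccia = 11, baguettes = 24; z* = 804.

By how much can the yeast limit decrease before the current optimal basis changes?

Binding constraints: yeast, oven time. The basis is B = [[6,1],[3,4]] with det 21.
Per unit decrease in yeast, x* moves by d = (-0.1905, 0.1429).
The basis stays optimal until focaccia reaches 0; allowable decrease = 57.75 g.

57.75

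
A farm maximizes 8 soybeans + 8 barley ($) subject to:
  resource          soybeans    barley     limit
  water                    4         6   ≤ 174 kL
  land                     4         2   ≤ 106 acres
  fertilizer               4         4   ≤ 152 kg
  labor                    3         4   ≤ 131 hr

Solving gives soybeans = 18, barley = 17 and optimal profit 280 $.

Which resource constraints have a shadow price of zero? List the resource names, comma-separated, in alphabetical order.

fertilizer, labor

water: 174/174 (binding)
land: 106/106 (binding)
fertilizer: 140/152 (slack 12)
labor: 122/131 (slack 9)
By complementary slackness, a constraint with positive slack has shadow price 0 → fertilizer, labor.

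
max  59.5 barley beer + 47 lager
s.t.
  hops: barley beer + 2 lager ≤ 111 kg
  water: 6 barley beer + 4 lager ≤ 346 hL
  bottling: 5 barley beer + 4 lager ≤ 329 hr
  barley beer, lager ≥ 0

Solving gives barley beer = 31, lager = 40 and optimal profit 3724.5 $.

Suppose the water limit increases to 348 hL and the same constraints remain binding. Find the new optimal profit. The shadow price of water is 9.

3742.5

Δb = 2, so new z* = 3724.5 + (9)·(2) = 3724.5 + 18 = 3742.5.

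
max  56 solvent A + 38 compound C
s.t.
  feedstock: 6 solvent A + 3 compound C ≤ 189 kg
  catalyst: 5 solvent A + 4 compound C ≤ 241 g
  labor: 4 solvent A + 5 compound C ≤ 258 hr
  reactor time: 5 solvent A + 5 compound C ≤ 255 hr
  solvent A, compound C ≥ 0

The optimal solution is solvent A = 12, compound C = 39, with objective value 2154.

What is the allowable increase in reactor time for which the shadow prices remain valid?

12.5

Binding constraints: feedstock, reactor time. The basis is B = [[6,3],[5,5]] with det 15.
Per unit increase in reactor time, x* moves by d = (-0.2, 0.4).
The basis stays optimal until labor becomes binding; allowable increase = 12.5 hr.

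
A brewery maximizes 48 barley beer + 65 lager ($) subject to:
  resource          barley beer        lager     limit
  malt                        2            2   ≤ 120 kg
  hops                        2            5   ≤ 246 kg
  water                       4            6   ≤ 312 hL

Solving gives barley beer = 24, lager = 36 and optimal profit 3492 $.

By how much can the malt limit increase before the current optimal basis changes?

36

Binding constraints: malt, water. The basis is B = [[2,2],[4,6]] with det 4.
Per unit increase in malt, x* moves by d = (1.5, -1).
The basis stays optimal until lager reaches 0; allowable increase = 36 kg.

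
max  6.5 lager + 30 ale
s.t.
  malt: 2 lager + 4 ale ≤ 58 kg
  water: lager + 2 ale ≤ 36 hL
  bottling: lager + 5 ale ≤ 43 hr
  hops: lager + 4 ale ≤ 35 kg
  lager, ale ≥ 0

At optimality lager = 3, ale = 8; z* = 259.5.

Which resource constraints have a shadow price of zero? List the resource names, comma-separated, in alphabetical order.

malt, water

malt: 38/58 (slack 20)
water: 19/36 (slack 17)
bottling: 43/43 (binding)
hops: 35/35 (binding)
By complementary slackness, a constraint with positive slack has shadow price 0 → malt, water.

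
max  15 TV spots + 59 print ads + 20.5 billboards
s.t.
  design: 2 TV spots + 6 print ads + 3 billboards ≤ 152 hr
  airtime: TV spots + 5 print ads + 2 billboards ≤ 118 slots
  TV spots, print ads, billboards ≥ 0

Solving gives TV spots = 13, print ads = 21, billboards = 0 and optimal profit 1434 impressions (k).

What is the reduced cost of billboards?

At the optimum: design uses 152 of 152 (binding); airtime uses 118 of 118 (binding).
The binding rows give the dual system: 2·y_design + 1·y_airtime = 15 and 6·y_design + 5·y_airtime = 59.
Solving: y_design = 4, y_airtime = 7.
Reduced cost of billboards: c₃ − yᵀa₃ = 20.5 − (4·3 + 7·2) = 20.5 − 26 = -5.5.

-5.5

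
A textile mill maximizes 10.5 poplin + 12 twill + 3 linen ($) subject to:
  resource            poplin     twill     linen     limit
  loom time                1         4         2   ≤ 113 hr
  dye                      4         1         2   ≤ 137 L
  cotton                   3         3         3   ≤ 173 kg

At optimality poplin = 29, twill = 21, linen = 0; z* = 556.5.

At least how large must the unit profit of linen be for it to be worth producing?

9

Check each constraint at x*: loom time 113/113 (tight); dye 137/137 (tight); cotton 150/173 (slack 23).
Slack constraints have shadow price 0 (complementary slackness).
From A_Bᵀ y = c: 1·y_loom time + 4·y_dye = 10.5; 4·y_loom time + 1·y_dye = 12.
This yields shadow prices y_loom time = 2.5, y_dye = 2.
linen enters the basis when its profit ≥ yᵀa₃ = 2.5·2 + 2·2 = 9.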